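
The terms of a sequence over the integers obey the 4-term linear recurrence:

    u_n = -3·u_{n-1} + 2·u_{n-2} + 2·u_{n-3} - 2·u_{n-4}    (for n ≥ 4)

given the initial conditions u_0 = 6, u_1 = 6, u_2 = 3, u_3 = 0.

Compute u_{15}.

u_4 = -3·0 + 2·3 + 2·6 + -2·6 = 6
u_5 = -3·6 + 2·0 + 2·3 + -2·6 = -24
u_6 = -3·-24 + 2·6 + 2·0 + -2·3 = 78
u_7 = -3·78 + 2·-24 + 2·6 + -2·0 = -270
u_8 = -3·-270 + 2·78 + 2·-24 + -2·6 = 906
u_9 = -3·906 + 2·-270 + 2·78 + -2·-24 = -3054
u_10 = -3·-3054 + 2·906 + 2·-270 + -2·78 = 10278
u_11 = -3·10278 + 2·-3054 + 2·906 + -2·-270 = -34590
u_12 = -3·-34590 + 2·10278 + 2·-3054 + -2·906 = 116406
u_13 = -3·116406 + 2·-34590 + 2·10278 + -2·-3054 = -391734
u_14 = -3·-391734 + 2·116406 + 2·-34590 + -2·10278 = 1318278
u_15 = -3·1318278 + 2·-391734 + 2·116406 + -2·-34590 = -4436310

-4436310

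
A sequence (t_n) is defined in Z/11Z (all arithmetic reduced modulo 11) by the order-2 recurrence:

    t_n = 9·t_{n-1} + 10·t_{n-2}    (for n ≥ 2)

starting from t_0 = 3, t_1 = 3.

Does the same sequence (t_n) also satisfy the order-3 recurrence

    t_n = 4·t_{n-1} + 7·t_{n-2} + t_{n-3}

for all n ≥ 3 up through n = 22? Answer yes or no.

no

Terms t_0..t_22: 3, 3, 2, 4, 1, 5, 0, 6, 10, 7, 9, 8, 8, 9, 7, 10, 6, 0, 5, 1, 4, 2, 3
n=3: candidate gives 10, actual t_3 = 4 ✗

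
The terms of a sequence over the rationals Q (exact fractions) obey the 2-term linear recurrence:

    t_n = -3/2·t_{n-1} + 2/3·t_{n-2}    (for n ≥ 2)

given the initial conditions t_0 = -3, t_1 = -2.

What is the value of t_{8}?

t_2 = -3/2·-2 + 2/3·-3 = 1
t_3 = -3/2·1 + 2/3·-2 = -17/6
t_4 = -3/2·-17/6 + 2/3·1 = 59/12
t_5 = -3/2·59/12 + 2/3·-17/6 = -667/72
t_6 = -3/2·-667/72 + 2/3·59/12 = 2473/144
t_7 = -3/2·2473/144 + 2/3·-667/72 = -27593/864
t_8 = -3/2·-27593/864 + 2/3·2473/144 = 102563/1728

102563/1728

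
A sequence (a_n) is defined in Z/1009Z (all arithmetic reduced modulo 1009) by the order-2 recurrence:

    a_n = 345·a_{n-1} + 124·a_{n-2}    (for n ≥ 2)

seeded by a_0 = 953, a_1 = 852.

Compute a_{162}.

711

a_2 = 345·852 + 124·953 = 440
a_3 = 345·440 + 124·852 = 153
a_4 = 345·153 + 124·440 = 391
a_5 = 345·391 + 124·153 = 499
a_6 = 345·499 + 124·391 = 677
a_7 = 345·677 + 124·499 = 813
Continuing the recurrence:
  a_8 = 184;  a_9 = 834;  a_10 = 783;  a_11 = 221;  a_12 = 798;  a_13 = 14
  a_14 = 864;  a_15 = 143;  a_16 = 76;  a_17 = 565;  a_18 = 531;  a_19 = 1005
  a_20 = 897;  a_21 = 215;  a_22 = 756;  a_23 = 924;  a_24 = 852;  a_25 = 880
  a_26 = 603;  a_27 = 329;  a_28 = 603;  a_29 = 617;  a_30 = 72;  a_31 = 448
  a_32 = 30;  a_33 = 317;  a_34 = 77;  a_35 = 288;  a_36 = 945;  a_37 = 515
  a_38 = 227;  a_39 = 915;  a_40 = 763;  a_41 = 338;  a_42 = 341;  a_43 = 135
  a_44 = 67;  a_45 = 504;  a_46 = 568;  a_47 = 152;  a_48 = 783;  a_49 = 409
  a_50 = 73;  a_51 = 226;  a_52 = 248;  a_53 = 576;  a_54 = 429;  a_55 = 476
  a_56 = 481;  a_57 = 971;  a_58 = 120;  a_59 = 364;  a_60 = 209;  a_61 = 197
  a_62 = 44;  a_63 = 257;  a_64 = 284;  a_65 = 696;  a_66 = 888;  a_67 = 163
  a_68 = 871;  a_69 = 854;  a_70 = 43;  a_71 = 660;  a_72 = 962;  a_73 = 40
  a_74 = 909;  a_75 = 730;  a_76 = 317;  a_77 = 103;  a_78 = 177;  a_79 = 180
  a_80 = 301;  a_81 = 40;  a_82 = 674;  a_83 = 375;  a_84 = 52;  a_85 = 873
  a_86 = 897;  a_87 = 1000;  a_88 = 160;  a_89 = 607;  a_90 = 212;  a_91 = 85
  a_92 = 118;  a_93 = 800;  a_94 = 40;  a_95 = 1001;  a_96 = 182;  a_97 = 249
  a_98 = 510;  a_99 = 990;  a_100 = 181;  a_101 = 558;  a_102 = 37;  a_103 = 228
  a_104 = 510;  a_105 = 404;  a_106 = 820;  a_107 = 26;  a_108 = 669;  a_109 = 950
  a_110 = 43;  a_111 = 456;  a_112 = 203;  a_113 = 454;  a_114 = 182;  a_115 = 24
  a_116 = 578;  a_117 = 586;  a_118 = 403;  a_119 = 818;  a_120 = 221;  a_121 = 93
  a_122 = 967;  a_123 = 69;  a_124 = 435;  a_125 = 218;  a_126 = 1007;  a_127 = 108
  a_128 = 688;  a_129 = 520;  a_130 = 354;  a_131 = 954;  a_132 = 705;  a_133 = 299
  a_134 = 883;  a_135 = 669;  a_136 = 264;  a_137 = 488;  a_138 = 305;  a_139 = 261
  a_140 = 731;  a_141 = 21;  a_142 = 16;  a_143 = 52;  a_144 = 753;  a_145 = 866
  a_146 = 650;  a_147 = 682;  a_148 = 73;  a_149 = 781;  a_150 = 13;  a_151 = 429
  a_152 = 285;  a_153 = 171;  a_154 = 498;  a_155 = 295;  a_156 = 69;  a_157 = 854
  a_158 = 486;  a_159 = 127;  a_160 = 152
a_161 = 345·152 + 124·127 = 585
a_162 = 345·585 + 124·152 = 711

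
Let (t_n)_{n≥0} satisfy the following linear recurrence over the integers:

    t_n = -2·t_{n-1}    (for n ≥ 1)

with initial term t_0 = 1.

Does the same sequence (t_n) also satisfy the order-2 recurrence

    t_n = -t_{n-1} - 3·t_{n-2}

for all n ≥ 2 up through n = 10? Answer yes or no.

no

Terms t_0..t_10: 1, -2, 4, -8, 16, -32, 64, -128, 256, -512, 1024
n=2: candidate gives -1, actual t_2 = 4 ✗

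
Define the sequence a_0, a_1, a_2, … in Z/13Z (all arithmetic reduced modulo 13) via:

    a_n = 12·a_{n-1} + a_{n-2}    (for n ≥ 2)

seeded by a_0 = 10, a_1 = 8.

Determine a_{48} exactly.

1

a_2 = 12·8 + 1·10 = 2
a_3 = 12·2 + 1·8 = 6
a_4 = 12·6 + 1·2 = 9
a_5 = 12·9 + 1·6 = 10
a_6 = 12·10 + 1·9 = 12
a_7 = 12·12 + 1·10 = 11
a_8 = 12·11 + 1·12 = 1
a_9 = 12·1 + 1·11 = 10
a_10 = 12·10 + 1·1 = 4
a_11 = 12·4 + 1·10 = 6
a_12 = 12·6 + 1·4 = 11
a_13 = 12·11 + 1·6 = 8
a_14 = 12·8 + 1·11 = 3
a_15 = 12·3 + 1·8 = 5
a_16 = 12·5 + 1·3 = 11
a_17 = 12·11 + 1·5 = 7
a_18 = 12·7 + 1·11 = 4
a_19 = 12·4 + 1·7 = 3
a_20 = 12·3 + 1·4 = 1
a_21 = 12·1 + 1·3 = 2
a_22 = 12·2 + 1·1 = 12
a_23 = 12·12 + 1·2 = 3
a_24 = 12·3 + 1·12 = 9
a_25 = 12·9 + 1·3 = 7
a_26 = 12·7 + 1·9 = 2
a_27 = 12·2 + 1·7 = 5
a_28 = 12·5 + 1·2 = 10
a_29 = 12·10 + 1·5 = 8
a_30 = 12·8 + 1·10 = 2
a_31 = 12·2 + 1·8 = 6
a_32 = 12·6 + 1·2 = 9
a_33 = 12·9 + 1·6 = 10
a_34 = 12·10 + 1·9 = 12
a_35 = 12·12 + 1·10 = 11
a_36 = 12·11 + 1·12 = 1
a_37 = 12·1 + 1·11 = 10
a_38 = 12·10 + 1·1 = 4
a_39 = 12·4 + 1·10 = 6
a_40 = 12·6 + 1·4 = 11
a_41 = 12·11 + 1·6 = 8
a_42 = 12·8 + 1·11 = 3
a_43 = 12·3 + 1·8 = 5
a_44 = 12·5 + 1·3 = 11
a_45 = 12·11 + 1·5 = 7
a_46 = 12·7 + 1·11 = 4
a_47 = 12·4 + 1·7 = 3
a_48 = 12·3 + 1·4 = 1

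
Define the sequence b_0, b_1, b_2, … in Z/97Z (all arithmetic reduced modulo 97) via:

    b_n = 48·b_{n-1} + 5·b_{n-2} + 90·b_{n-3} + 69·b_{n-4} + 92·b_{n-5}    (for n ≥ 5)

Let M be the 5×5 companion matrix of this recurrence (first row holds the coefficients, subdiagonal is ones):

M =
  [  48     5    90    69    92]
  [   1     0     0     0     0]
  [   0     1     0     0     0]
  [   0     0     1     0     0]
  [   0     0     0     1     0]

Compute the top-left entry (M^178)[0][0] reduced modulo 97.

11

(M^178)[0][0] is the top entry after applying M 178 times to the unit state (1, 0, 0, 0, 0). Equivalently it is h_{182} for the auxiliary sequence (h_n) obeying the same recurrence with h_4 = 1 and h_i = 0 for 0 ≤ i < 4:
h_5 = 48·1 + 5·0 + 90·0 + 69·0 + 92·0 = 48
h_6 = 48·48 + 5·1 + 90·0 + 69·0 + 92·0 = 78
h_7 = 48·78 + 5·48 + 90·1 + 69·0 + 92·0 = 0
h_8 = 48·0 + 5·78 + 90·48 + 69·1 + 92·0 = 26
h_9 = 48·26 + 5·0 + 90·78 + 69·48 + 92·1 = 32
h_10 = 48·32 + 5·26 + 90·0 + 69·78 + 92·48 = 18
Continuing the recurrence:
  h_11 = 64;  h_12 = 76;  h_13 = 3;  h_14 = 91;  h_15 = 29;  h_16 = 57
  h_17 = 34;  h_18 = 24;  h_19 = 44;  h_20 = 59;  h_21 = 95;  h_22 = 19
  h_23 = 10;  h_24 = 75;  h_25 = 77;  h_26 = 84;  h_27 = 25;  h_28 = 95
  h_29 = 14;  h_30 = 78;  h_31 = 89;  h_32 = 33;  h_33 = 34;  h_34 = 84
  h_35 = 22;  h_36 = 63;  h_37 = 71;  h_38 = 77;  h_39 = 52;  h_40 = 25
  h_41 = 73;  h_42 = 75;  h_43 = 9;  h_44 = 15;  h_45 = 11;  h_46 = 15
  h_47 = 43;  h_48 = 45;  h_49 = 44;  h_50 = 9;  h_51 = 28;  h_52 = 91
  h_53 = 78;  h_54 = 39;  h_55 = 20;  h_56 = 55;  h_57 = 22;  h_58 = 0
  h_59 = 37;  h_60 = 79;  h_61 = 79;  h_62 = 35;  h_63 = 1;  h_64 = 86
  h_65 = 20;  h_66 = 8;  h_67 = 67;  h_68 = 24;  h_69 = 53;  h_70 = 28
  h_71 = 10;  h_72 = 18;  h_73 = 84;  h_74 = 93;  h_75 = 70;  h_76 = 64
  h_77 = 38;  h_78 = 85;  h_79 = 39;  h_80 = 83;  h_81 = 66;  h_82 = 61
  h_83 = 93;  h_84 = 42;  h_85 = 82;  h_86 = 2;  h_87 = 19;  h_88 = 65
  h_89 = 16;  h_90 = 9;  h_91 = 0;  h_92 = 55;  h_93 = 58;  h_94 = 11
  h_95 = 0;  h_96 = 49;  h_97 = 85;  h_98 = 41;  h_99 = 55;  h_100 = 5
  h_101 = 28;  h_102 = 90;  h_103 = 61;  h_104 = 51;  h_105 = 53;  h_106 = 3
  h_107 = 28;  h_108 = 31;  h_109 = 62;  h_110 = 64;  h_111 = 38;  h_112 = 23
  h_113 = 22;  h_114 = 64;  h_115 = 85;  h_116 = 17;  h_117 = 62;  h_118 = 79
  h_119 = 22;  h_120 = 19;  h_121 = 6;  h_122 = 35;  h_123 = 81;  h_124 = 81
  h_125 = 2;  h_126 = 88;  h_127 = 60;  h_128 = 51;  h_129 = 22;  h_130 = 66
  h_131 = 25;  h_132 = 36;  h_133 = 35;  h_134 = 18;  h_135 = 48;  h_136 = 46
  h_137 = 95;  h_138 = 89;  h_139 = 81;  h_140 = 6;  h_141 = 90;  h_142 = 40
  h_143 = 3;  h_144 = 14;  h_145 = 88;  h_146 = 84;  h_147 = 16;  h_148 = 68
  h_149 = 28;  h_150 = 41;  h_151 = 85;  h_152 = 68;  h_153 = 47;  h_154 = 34
  h_155 = 67;  h_156 = 49;  h_157 = 17;  h_158 = 84;  h_159 = 79;  h_160 = 58
  h_161 = 27;  h_162 = 51;  h_163 = 30;  h_164 = 69;  h_165 = 22;  h_166 = 16
  h_167 = 76;  h_168 = 37;  h_169 = 16;  h_170 = 57;  h_171 = 58;  h_172 = 86
  h_173 = 88;  h_174 = 50;  h_175 = 38;  h_176 = 21;  h_177 = 88;  h_178 = 89
  h_179 = 50;  h_180 = 93
h_181 = 48·93 + 5·50 + 90·89 + 69·88 + 92·21 = 67
h_182 = 48·67 + 5·93 + 90·50 + 69·89 + 92·88 = 11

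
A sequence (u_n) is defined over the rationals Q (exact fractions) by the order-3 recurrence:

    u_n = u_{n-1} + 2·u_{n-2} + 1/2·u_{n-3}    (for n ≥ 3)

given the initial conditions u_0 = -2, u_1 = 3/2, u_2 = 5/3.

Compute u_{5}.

191/12

u_3 = 1·5/3 + 2·3/2 + 1/2·-2 = 11/3
u_4 = 1·11/3 + 2·5/3 + 1/2·3/2 = 31/4
u_5 = 1·31/4 + 2·11/3 + 1/2·5/3 = 191/12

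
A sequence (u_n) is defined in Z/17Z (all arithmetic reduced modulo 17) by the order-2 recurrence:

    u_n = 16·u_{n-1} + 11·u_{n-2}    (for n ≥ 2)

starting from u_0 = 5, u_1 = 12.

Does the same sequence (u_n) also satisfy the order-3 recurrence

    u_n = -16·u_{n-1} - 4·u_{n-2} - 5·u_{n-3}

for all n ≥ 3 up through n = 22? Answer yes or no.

Terms u_0..u_22: 5, 12, 9, 4, 10, 0, 8, 9, 11, 3, 16, 0, 6, 11, 4, 15, 12, 0, 13, 4, 3, 7, 9
n=3: candidate gives 4, actual u_3 = 4 ✓
n=4: candidate gives 10, actual u_4 = 10 ✓
n=5: candidate gives 0, actual u_5 = 0 ✓
n=6: candidate gives 8, actual u_6 = 8 ✓
n=7: candidate gives 9, actual u_7 = 9 ✓
n=8: candidate gives 11, actual u_8 = 11 ✓
n=9: candidate gives 3, actual u_9 = 3 ✓
n=10: candidate gives 16, actual u_10 = 16 ✓
n=11: candidate gives 0, actual u_11 = 0 ✓
n=12: candidate gives 6, actual u_12 = 6 ✓
n=13: candidate gives 11, actual u_13 = 11 ✓
n=14: candidate gives 4, actual u_14 = 4 ✓
n=15: candidate gives 15, actual u_15 = 15 ✓
n=16: candidate gives 12, actual u_16 = 12 ✓
n=17: candidate gives 0, actual u_17 = 0 ✓
n=18: candidate gives 13, actual u_18 = 13 ✓
n=19: candidate gives 4, actual u_19 = 4 ✓
n=20: candidate gives 3, actual u_20 = 3 ✓
n=21: candidate gives 7, actual u_21 = 7 ✓
n=22: candidate gives 9, actual u_22 = 9 ✓

yes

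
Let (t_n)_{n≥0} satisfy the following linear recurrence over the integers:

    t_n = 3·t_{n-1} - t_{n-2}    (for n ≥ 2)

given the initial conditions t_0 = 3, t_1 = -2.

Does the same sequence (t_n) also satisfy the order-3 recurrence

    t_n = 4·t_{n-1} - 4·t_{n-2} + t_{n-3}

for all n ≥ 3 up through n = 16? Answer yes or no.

Terms t_0..t_16: 3, -2, -9, -25, -66, -173, -453, -1186, -3105, -8129, -21282, -55717, -145869, -381890, -999801, -2617513, -6852738
n=3: candidate gives -25, actual t_3 = -25 ✓
n=4: candidate gives -66, actual t_4 = -66 ✓
n=5: candidate gives -173, actual t_5 = -173 ✓
n=6: candidate gives -453, actual t_6 = -453 ✓
n=7: candidate gives -1186, actual t_7 = -1186 ✓
n=8: candidate gives -3105, actual t_8 = -3105 ✓
n=9: candidate gives -8129, actual t_9 = -8129 ✓
n=10: candidate gives -21282, actual t_10 = -21282 ✓
n=11: candidate gives -55717, actual t_11 = -55717 ✓
n=12: candidate gives -145869, actual t_12 = -145869 ✓
n=13: candidate gives -381890, actual t_13 = -381890 ✓
n=14: candidate gives -999801, actual t_14 = -999801 ✓
n=15: candidate gives -2617513, actual t_15 = -2617513 ✓
n=16: candidate gives -6852738, actual t_16 = -6852738 ✓

yes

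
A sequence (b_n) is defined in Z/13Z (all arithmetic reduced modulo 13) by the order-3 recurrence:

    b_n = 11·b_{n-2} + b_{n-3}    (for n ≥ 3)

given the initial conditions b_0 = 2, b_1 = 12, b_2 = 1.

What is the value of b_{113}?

10

b_3 = 0·1 + 11·12 + 1·2 = 4
b_4 = 0·4 + 11·1 + 1·12 = 10
b_5 = 0·10 + 11·4 + 1·1 = 6
b_6 = 0·6 + 11·10 + 1·4 = 10
b_7 = 0·10 + 11·6 + 1·10 = 11
b_8 = 0·11 + 11·10 + 1·6 = 12
b_9 = 0·12 + 11·11 + 1·10 = 1
b_10 = 0·1 + 11·12 + 1·11 = 0
b_11 = 0·0 + 11·1 + 1·12 = 10
b_12 = 0·10 + 11·0 + 1·1 = 1
b_13 = 0·1 + 11·10 + 1·0 = 6
b_14 = 0·6 + 11·1 + 1·10 = 8
b_15 = 0·8 + 11·6 + 1·1 = 2
b_16 = 0·2 + 11·8 + 1·6 = 3
b_17 = 0·3 + 11·2 + 1·8 = 4
b_18 = 0·4 + 11·3 + 1·2 = 9
b_19 = 0·9 + 11·4 + 1·3 = 8
b_20 = 0·8 + 11·9 + 1·4 = 12
b_21 = 0·12 + 11·8 + 1·9 = 6
b_22 = 0·6 + 11·12 + 1·8 = 10
b_23 = 0·10 + 11·6 + 1·12 = 0
b_24 = 0·0 + 11·10 + 1·6 = 12
b_25 = 0·12 + 11·0 + 1·10 = 10
b_26 = 0·10 + 11·12 + 1·0 = 2
b_27 = 0·2 + 11·10 + 1·12 = 5
b_28 = 0·5 + 11·2 + 1·10 = 6
b_29 = 0·6 + 11·5 + 1·2 = 5
b_30 = 0·5 + 11·6 + 1·5 = 6
b_31 = 0·6 + 11·5 + 1·6 = 9
b_32 = 0·9 + 11·6 + 1·5 = 6
b_33 = 0·6 + 11·9 + 1·6 = 1
b_34 = 0·1 + 11·6 + 1·9 = 10
b_35 = 0·10 + 11·1 + 1·6 = 4
b_36 = 0·4 + 11·10 + 1·1 = 7
b_37 = 0·7 + 11·4 + 1·10 = 2
b_38 = 0·2 + 11·7 + 1·4 = 3
b_39 = 0·3 + 11·2 + 1·7 = 3
b_40 = 0·3 + 11·3 + 1·2 = 9
b_41 = 0·9 + 11·3 + 1·3 = 10
b_42 = 0·10 + 11·9 + 1·3 = 11
b_43 = 0·11 + 11·10 + 1·9 = 2
b_44 = 0·2 + 11·11 + 1·10 = 1
b_45 = 0·1 + 11·2 + 1·11 = 7
b_46 = 0·7 + 11·1 + 1·2 = 0
b_47 = 0·0 + 11·7 + 1·1 = 0
b_48 = 0·0 + 11·0 + 1·7 = 7
b_49 = 0·7 + 11·0 + 1·0 = 0
b_50 = 0·0 + 11·7 + 1·0 = 12
b_51 = 0·12 + 11·0 + 1·7 = 7
b_52 = 0·7 + 11·12 + 1·0 = 2
b_53 = 0·2 + 11·7 + 1·12 = 11
b_54 = 0·11 + 11·2 + 1·7 = 3
b_55 = 0·3 + 11·11 + 1·2 = 6
b_56 = 0·6 + 11·3 + 1·11 = 5
b_57 = 0·5 + 11·6 + 1·3 = 4
b_58 = 0·4 + 11·5 + 1·6 = 9
b_59 = 0·9 + 11·4 + 1·5 = 10
b_60 = 0·10 + 11·9 + 1·4 = 12
b_61 = 0·12 + 11·10 + 1·9 = 2
b_62 = 0·2 + 11·12 + 1·10 = 12
b_63 = 0·12 + 11·2 + 1·12 = 8
b_64 = 0·8 + 11·12 + 1·2 = 4
b_65 = 0·4 + 11·8 + 1·12 = 9
b_66 = 0·9 + 11·4 + 1·8 = 0
b_67 = 0·0 + 11·9 + 1·4 = 12
b_68 = 0·12 + 11·0 + 1·9 = 9
b_69 = 0·9 + 11·12 + 1·0 = 2
b_70 = 0·2 + 11·9 + 1·12 = 7
b_71 = 0·7 + 11·2 + 1·9 = 5
b_72 = 0·5 + 11·7 + 1·2 = 1
b_73 = 0·1 + 11·5 + 1·7 = 10
b_74 = 0·10 + 11·1 + 1·5 = 3
b_75 = 0·3 + 11·10 + 1·1 = 7
b_76 = 0·7 + 11·3 + 1·10 = 4
b_77 = 0·4 + 11·7 + 1·3 = 2
b_78 = 0·2 + 11·4 + 1·7 = 12
b_79 = 0·12 + 11·2 + 1·4 = 0
b_80 = 0·0 + 11·12 + 1·2 = 4
b_81 = 0·4 + 11·0 + 1·12 = 12
b_82 = 0·12 + 11·4 + 1·0 = 5
b_83 = 0·5 + 11·12 + 1·4 = 6
b_84 = 0·6 + 11·5 + 1·12 = 2
b_85 = 0·2 + 11·6 + 1·5 = 6
b_86 = 0·6 + 11·2 + 1·6 = 2
b_87 = 0·2 + 11·6 + 1·2 = 3
b_88 = 0·3 + 11·2 + 1·6 = 2
b_89 = 0·2 + 11·3 + 1·2 = 9
b_90 = 0·9 + 11·2 + 1·3 = 12
b_91 = 0·12 + 11·9 + 1·2 = 10
b_92 = 0·10 + 11·12 + 1·9 = 11
b_93 = 0·11 + 11·10 + 1·12 = 5
b_94 = 0·5 + 11·11 + 1·10 = 1
b_95 = 0·1 + 11·5 + 1·11 = 1
b_96 = 0·1 + 11·1 + 1·5 = 3
b_97 = 0·3 + 11·1 + 1·1 = 12
b_98 = 0·12 + 11·3 + 1·1 = 8
b_99 = 0·8 + 11·12 + 1·3 = 5
b_100 = 0·5 + 11·8 + 1·12 = 9
b_101 = 0·9 + 11·5 + 1·8 = 11
b_102 = 0·11 + 11·9 + 1·5 = 0
b_103 = 0·0 + 11·11 + 1·9 = 0
b_104 = 0·0 + 11·0 + 1·11 = 11
b_105 = 0·11 + 11·0 + 1·0 = 0
b_106 = 0·0 + 11·11 + 1·0 = 4
b_107 = 0·4 + 11·0 + 1·11 = 11
b_108 = 0·11 + 11·4 + 1·0 = 5
b_109 = 0·5 + 11·11 + 1·4 = 8
b_110 = 0·8 + 11·5 + 1·11 = 1
b_111 = 0·1 + 11·8 + 1·5 = 2
b_112 = 0·2 + 11·1 + 1·8 = 6
b_113 = 0·6 + 11·2 + 1·1 = 10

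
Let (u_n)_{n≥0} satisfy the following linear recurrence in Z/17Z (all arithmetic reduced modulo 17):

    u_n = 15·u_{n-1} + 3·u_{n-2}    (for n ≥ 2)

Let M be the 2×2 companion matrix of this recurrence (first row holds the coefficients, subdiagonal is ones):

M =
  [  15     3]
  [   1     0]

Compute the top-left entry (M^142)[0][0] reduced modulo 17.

(M^142)[0][0] is the top entry after applying M 142 times to the unit state (1, 0). Equivalently it is h_{143} for the auxiliary sequence (h_n) obeying the same recurrence with h_1 = 1 and h_i = 0 for 0 ≤ i < 1:
h_2 = 15·1 + 3·0 = 15
h_3 = 15·15 + 3·1 = 7
h_4 = 15·7 + 3·15 = 14
h_5 = 15·14 + 3·7 = 10
h_6 = 15·10 + 3·14 = 5
h_7 = 15·5 + 3·10 = 3
h_8 = 15·3 + 3·5 = 9
h_9 = 15·9 + 3·3 = 8
h_10 = 15·8 + 3·9 = 11
h_11 = 15·11 + 3·8 = 2
h_12 = 15·2 + 3·11 = 12
h_13 = 15·12 + 3·2 = 16
h_14 = 15·16 + 3·12 = 4
h_15 = 15·4 + 3·16 = 6
h_16 = 15·6 + 3·4 = 0
h_17 = 15·0 + 3·6 = 1
(h_16, h_17) = (0, 1) = (h_0, h_1), so the sequence has period 16.
143 ≡ 15 (mod 16), hence h_143 = h_15 = 6.

6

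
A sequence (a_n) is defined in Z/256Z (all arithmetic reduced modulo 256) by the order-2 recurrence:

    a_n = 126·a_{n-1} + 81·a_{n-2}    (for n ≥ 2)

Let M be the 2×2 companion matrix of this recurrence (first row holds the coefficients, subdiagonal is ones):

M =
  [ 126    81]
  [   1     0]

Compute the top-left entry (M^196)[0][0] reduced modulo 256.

189

(M^196)[0][0] is the top entry after applying M 196 times to the unit state (1, 0). Equivalently it is h_{197} for the auxiliary sequence (h_n) obeying the same recurrence with h_1 = 1 and h_i = 0 for 0 ≤ i < 1:
h_2 = 126·1 + 81·0 = 126
h_3 = 126·126 + 81·1 = 85
h_4 = 126·85 + 81·126 = 180
h_5 = 126·180 + 81·85 = 125
h_6 = 126·125 + 81·180 = 122
h_7 = 126·122 + 81·125 = 153
Continuing the recurrence:
  h_8 = 232;  h_9 = 153;  h_10 = 182;  h_11 = 253;  h_12 = 28;  h_13 = 213
  h_14 = 178;  h_15 = 1;  h_16 = 208;  h_17 = 177;  h_18 = 238;  h_19 = 37
  h_20 = 132;  h_21 = 173;  h_22 = 234;  h_23 = 233;  h_24 = 184;  h_25 = 73
  h_26 = 38;  h_27 = 205;  h_28 = 236;  h_29 = 5;  h_30 = 34;  h_31 = 81
  h_32 = 160;  h_33 = 97;  h_34 = 94;  h_35 = 245;  h_36 = 84;  h_37 = 221
  h_38 = 90;  h_39 = 57;  h_40 = 136;  h_41 = 249;  h_42 = 150;  h_43 = 157
  h_44 = 188;  h_45 = 53;  h_46 = 146;  h_47 = 161;  h_48 = 112;  h_49 = 17
  h_50 = 206;  h_51 = 197;  h_52 = 36;  h_53 = 13;  h_54 = 202;  h_55 = 137
  h_56 = 88;  h_57 = 169;  h_58 = 6;  h_59 = 109;  h_60 = 140;  h_61 = 101
  h_62 = 2;  h_63 = 241;  h_64 = 64;  h_65 = 193;  h_66 = 62;  h_67 = 149
  h_68 = 244;  h_69 = 61;  h_70 = 58;  h_71 = 217;  h_72 = 40;  h_73 = 89
  h_74 = 118;  h_75 = 61;  h_76 = 92;  h_77 = 149;  h_78 = 114;  h_79 = 65
  h_80 = 16;  h_81 = 113;  h_82 = 174;  h_83 = 101;  h_84 = 196;  h_85 = 109
  h_86 = 170;  h_87 = 41;  h_88 = 248;  h_89 = 9;  h_90 = 230;  h_91 = 13
  h_92 = 44;  h_93 = 197;  h_94 = 226;  h_95 = 145;  h_96 = 224;  h_97 = 33
  h_98 = 30;  h_99 = 53;  h_100 = 148;  h_101 = 157;  h_102 = 26;  h_103 = 121
  h_104 = 200;  h_105 = 185;  h_106 = 86;  h_107 = 221;  h_108 = 252;  h_109 = 245
  h_110 = 82;  h_111 = 225;  h_112 = 176;  h_113 = 209;  h_114 = 142;  h_115 = 5
  h_116 = 100;  h_117 = 205;  h_118 = 138;  h_119 = 201;  h_120 = 152;  h_121 = 105
  h_122 = 198;  h_123 = 173;  h_124 = 204;  h_125 = 37;  h_126 = 194;  h_127 = 49
  h_128 = 128;  h_129 = 129;  h_130 = 254;  h_131 = 213;  h_132 = 52;  h_133 = 253
  h_134 = 250;  h_135 = 25;  h_136 = 104;  h_137 = 25;  h_138 = 54;  h_139 = 125
  h_140 = 156;  h_141 = 85;  h_142 = 50;  h_143 = 129;  h_144 = 80;  h_145 = 49
  h_146 = 110;  h_147 = 165;  h_148 = 4;  h_149 = 45;  h_150 = 106;  h_151 = 105
  h_152 = 56;  h_153 = 201;  h_154 = 166;  h_155 = 77;  h_156 = 108;  h_157 = 133
  h_158 = 162;  h_159 = 209;  h_160 = 32;  h_161 = 225;  h_162 = 222;  h_163 = 117
  h_164 = 212;  h_165 = 93;  h_166 = 218;  h_167 = 185;  h_168 = 8;  h_169 = 121
  h_170 = 22;  h_171 = 29;  h_172 = 60;  h_173 = 181;  h_174 = 18;  h_175 = 33
  h_176 = 240;  h_177 = 145;  h_178 = 78;  h_179 = 69;  h_180 = 164;  h_181 = 141
  h_182 = 74;  h_183 = 9;  h_184 = 216;  h_185 = 41;  h_186 = 134;  h_187 = 237
  h_188 = 12;  h_189 = 229;  h_190 = 130;  h_191 = 113;  h_192 = 192;  h_193 = 65
  h_194 = 190;  h_195 = 21
h_196 = 126·21 + 81·190 = 116
h_197 = 126·116 + 81·21 = 189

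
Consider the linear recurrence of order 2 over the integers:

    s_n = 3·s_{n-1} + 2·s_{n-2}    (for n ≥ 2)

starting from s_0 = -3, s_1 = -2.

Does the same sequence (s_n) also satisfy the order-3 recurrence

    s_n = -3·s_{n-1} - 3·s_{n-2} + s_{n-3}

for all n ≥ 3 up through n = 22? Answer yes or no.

Terms s_0..s_22: -3, -2, -12, -40, -144, -512, -1824, -6496, -23136, -82400, -293472, -1045216, -3722592, -13258208, -47219808, -168175840, -598967136, -2133253088, -7597693536, -27059586784, -96374147424, -343241615840, -1222473142368
n=3: candidate gives 39, actual s_3 = -40 ✗

no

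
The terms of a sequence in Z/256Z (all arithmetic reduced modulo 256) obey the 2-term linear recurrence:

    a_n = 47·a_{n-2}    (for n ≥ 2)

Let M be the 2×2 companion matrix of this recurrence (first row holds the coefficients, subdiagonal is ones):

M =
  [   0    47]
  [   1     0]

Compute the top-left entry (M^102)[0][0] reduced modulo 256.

(M^102)[0][0] is the top entry after applying M 102 times to the unit state (1, 0). Equivalently it is h_{103} for the auxiliary sequence (h_n) obeying the same recurrence with h_1 = 1 and h_i = 0 for 0 ≤ i < 1:
h_2 = 0·1 + 47·0 = 0
h_3 = 0·0 + 47·1 = 47
h_4 = 0·47 + 47·0 = 0
h_5 = 0·0 + 47·47 = 161
h_6 = 0·161 + 47·0 = 0
h_7 = 0·0 + 47·161 = 143
h_8 = 0·143 + 47·0 = 0
h_9 = 0·0 + 47·143 = 65
h_10 = 0·65 + 47·0 = 0
h_11 = 0·0 + 47·65 = 239
h_12 = 0·239 + 47·0 = 0
h_13 = 0·0 + 47·239 = 225
h_14 = 0·225 + 47·0 = 0
h_15 = 0·0 + 47·225 = 79
h_16 = 0·79 + 47·0 = 0
h_17 = 0·0 + 47·79 = 129
h_18 = 0·129 + 47·0 = 0
h_19 = 0·0 + 47·129 = 175
h_20 = 0·175 + 47·0 = 0
h_21 = 0·0 + 47·175 = 33
h_22 = 0·33 + 47·0 = 0
h_23 = 0·0 + 47·33 = 15
h_24 = 0·15 + 47·0 = 0
h_25 = 0·0 + 47·15 = 193
h_26 = 0·193 + 47·0 = 0
h_27 = 0·0 + 47·193 = 111
h_28 = 0·111 + 47·0 = 0
h_29 = 0·0 + 47·111 = 97
h_30 = 0·97 + 47·0 = 0
h_31 = 0·0 + 47·97 = 207
h_32 = 0·207 + 47·0 = 0
h_33 = 0·0 + 47·207 = 1
(h_32, h_33) = (0, 1) = (h_0, h_1), so the sequence has period 32.
103 ≡ 7 (mod 32), hence h_103 = h_7 = 143.

143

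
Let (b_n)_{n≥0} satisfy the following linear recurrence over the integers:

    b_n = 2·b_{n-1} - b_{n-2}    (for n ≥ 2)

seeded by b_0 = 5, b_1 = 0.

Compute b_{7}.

-30

b_2 = 2·0 + -1·5 = -5
b_3 = 2·-5 + -1·0 = -10
b_4 = 2·-10 + -1·-5 = -15
b_5 = 2·-15 + -1·-10 = -20
b_6 = 2·-20 + -1·-15 = -25
b_7 = 2·-25 + -1·-20 = -30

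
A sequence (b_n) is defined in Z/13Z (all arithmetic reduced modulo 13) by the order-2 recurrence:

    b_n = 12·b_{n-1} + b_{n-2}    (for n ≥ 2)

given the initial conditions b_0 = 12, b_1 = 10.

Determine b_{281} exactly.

10

b_2 = 12·10 + 1·12 = 2
b_3 = 12·2 + 1·10 = 8
b_4 = 12·8 + 1·2 = 7
b_5 = 12·7 + 1·8 = 1
b_6 = 12·1 + 1·7 = 6
b_7 = 12·6 + 1·1 = 8
b_8 = 12·8 + 1·6 = 11
b_9 = 12·11 + 1·8 = 10
b_10 = 12·10 + 1·11 = 1
b_11 = 12·1 + 1·10 = 9
b_12 = 12·9 + 1·1 = 5
b_13 = 12·5 + 1·9 = 4
b_14 = 12·4 + 1·5 = 1
b_15 = 12·1 + 1·4 = 3
b_16 = 12·3 + 1·1 = 11
b_17 = 12·11 + 1·3 = 5
b_18 = 12·5 + 1·11 = 6
b_19 = 12·6 + 1·5 = 12
b_20 = 12·12 + 1·6 = 7
b_21 = 12·7 + 1·12 = 5
b_22 = 12·5 + 1·7 = 2
b_23 = 12·2 + 1·5 = 3
b_24 = 12·3 + 1·2 = 12
b_25 = 12·12 + 1·3 = 4
b_26 = 12·4 + 1·12 = 8
b_27 = 12·8 + 1·4 = 9
b_28 = 12·9 + 1·8 = 12
b_29 = 12·12 + 1·9 = 10
(b_28, b_29) = (12, 10) = (b_0, b_1), so the sequence has period 28.
281 ≡ 1 (mod 28), hence b_281 = b_1 = 10.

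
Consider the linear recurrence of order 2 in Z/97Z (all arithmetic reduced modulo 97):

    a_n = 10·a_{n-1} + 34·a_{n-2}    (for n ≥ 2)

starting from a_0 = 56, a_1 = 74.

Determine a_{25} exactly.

74

a_2 = 10·74 + 34·56 = 25
a_3 = 10·25 + 34·74 = 50
a_4 = 10·50 + 34·25 = 89
a_5 = 10·89 + 34·50 = 68
a_6 = 10·68 + 34·89 = 20
a_7 = 10·20 + 34·68 = 87
a_8 = 10·87 + 34·20 = 95
a_9 = 10·95 + 34·87 = 28
a_10 = 10·28 + 34·95 = 18
a_11 = 10·18 + 34·28 = 65
a_12 = 10·65 + 34·18 = 1
a_13 = 10·1 + 34·65 = 86
a_14 = 10·86 + 34·1 = 21
a_15 = 10·21 + 34·86 = 30
a_16 = 10·30 + 34·21 = 44
a_17 = 10·44 + 34·30 = 5
a_18 = 10·5 + 34·44 = 91
a_19 = 10·91 + 34·5 = 13
a_20 = 10·13 + 34·91 = 23
a_21 = 10·23 + 34·13 = 90
a_22 = 10·90 + 34·23 = 33
a_23 = 10·33 + 34·90 = 92
a_24 = 10·92 + 34·33 = 5
a_25 = 10·5 + 34·92 = 74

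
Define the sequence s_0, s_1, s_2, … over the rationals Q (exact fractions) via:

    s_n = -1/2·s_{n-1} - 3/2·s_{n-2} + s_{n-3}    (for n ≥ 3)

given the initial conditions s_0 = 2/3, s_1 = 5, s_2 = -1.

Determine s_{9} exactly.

-487/8

s_3 = -1/2·-1 + -3/2·5 + 1·2/3 = -19/3
s_4 = -1/2·-19/3 + -3/2·-1 + 1·5 = 29/3
s_5 = -1/2·29/3 + -3/2·-19/3 + 1·-1 = 11/3
s_6 = -1/2·11/3 + -3/2·29/3 + 1·-19/3 = -68/3
s_7 = -1/2·-68/3 + -3/2·11/3 + 1·29/3 = 31/2
s_8 = -1/2·31/2 + -3/2·-68/3 + 1·11/3 = 359/12
s_9 = -1/2·359/12 + -3/2·31/2 + 1·-68/3 = -487/8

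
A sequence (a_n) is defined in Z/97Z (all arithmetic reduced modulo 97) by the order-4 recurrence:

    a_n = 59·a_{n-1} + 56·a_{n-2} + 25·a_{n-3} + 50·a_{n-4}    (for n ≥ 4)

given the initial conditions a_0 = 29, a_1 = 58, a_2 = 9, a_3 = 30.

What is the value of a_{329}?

33

a_4 = 59·30 + 56·9 + 25·58 + 50·29 = 33
a_5 = 59·33 + 56·30 + 25·9 + 50·58 = 59
a_6 = 59·59 + 56·33 + 25·30 + 50·9 = 30
a_7 = 59·30 + 56·59 + 25·33 + 50·30 = 27
a_8 = 59·27 + 56·30 + 25·59 + 50·33 = 93
a_9 = 59·93 + 56·27 + 25·30 + 50·59 = 29
Continuing the recurrence:
  a_10 = 73;  a_11 = 3;  a_12 = 37;  a_13 = 0;  a_14 = 74;  a_15 = 9
  a_16 = 26;  a_17 = 8;  a_18 = 33;  a_19 = 3;  a_20 = 33;  a_21 = 42
  a_22 = 37;  a_23 = 78;  a_24 = 62;  a_25 = 90;  a_26 = 69;  a_27 = 11
  a_28 = 66;  a_29 = 65;  a_30 = 4;  a_31 = 62;  a_32 = 77;  a_33 = 16
  a_34 = 22;  a_35 = 41;  a_36 = 44;  a_37 = 34;  a_38 = 96;  a_39 = 48
  a_40 = 6;  a_41 = 61;  a_42 = 41;  a_43 = 43;  a_44 = 62;  a_45 = 53
  a_46 = 24;  a_47 = 33;  a_48 = 53;  a_49 = 77;  a_50 = 30;  a_51 = 36
  a_52 = 37;  a_53 = 69;  a_54 = 7;  a_55 = 18;  a_56 = 82;  a_57 = 62
  a_58 = 29;  a_59 = 82;  a_60 = 84;  a_61 = 84;  a_62 = 65;  a_63 = 92
  a_64 = 42;  a_65 = 69;  a_66 = 42;  a_67 = 61;  a_68 = 76;  a_69 = 81
  a_70 = 50;  a_71 = 20;  a_72 = 8;  a_73 = 5;  a_74 = 57;  a_75 = 90
  a_76 = 6;  a_77 = 85;  a_78 = 72;  a_79 = 78;  a_80 = 1;  a_81 = 1
  a_82 = 39;  a_83 = 74;  a_84 = 29;  a_85 = 90;  a_86 = 64;  a_87 = 49
  a_88 = 87;  a_89 = 9;  a_90 = 31;  a_91 = 71;  a_92 = 24;  a_93 = 21
  a_94 = 88;  a_95 = 42;  a_96 = 13;  a_97 = 64;  a_98 = 60;  a_99 = 43
  a_100 = 96;  a_101 = 65;  a_102 = 94;  a_103 = 59;  a_104 = 38;  a_105 = 88
  a_106 = 12;  a_107 = 30;  a_108 = 43;  a_109 = 90;  a_110 = 47;  a_111 = 9
  a_112 = 94;  a_113 = 85;  a_114 = 50;  a_115 = 34;  a_116 = 88;  a_117 = 83
  a_118 = 80;  a_119 = 76;  a_120 = 16;  a_121 = 1;  a_122 = 65;  a_123 = 40
  a_124 = 35;  a_125 = 63;  a_126 = 33;  a_127 = 8;  a_128 = 19;  a_129 = 15
  a_130 = 16;  a_131 = 40;  a_132 = 22;  a_133 = 32;  a_134 = 70;  a_135 = 33
  a_136 = 7;  a_137 = 82;  a_138 = 49;  a_139 = 93;  a_140 = 58;  a_141 = 84
  a_142 = 78;  a_143 = 80;  a_144 = 23;  a_145 = 56;  a_146 = 16;  a_147 = 22
  a_148 = 88;  a_149 = 21;  a_150 = 48;  a_151 = 33;  a_152 = 54;  a_153 = 9
  a_154 = 87;  a_155 = 4;  a_156 = 79;  a_157 = 41;  a_158 = 41;  a_159 = 3
  a_160 = 76;  a_161 = 64;  a_162 = 69;  a_163 = 5;  a_164 = 53;  a_165 = 87
  a_166 = 36;  a_167 = 35;  a_168 = 79;  a_169 = 37;  a_170 = 67;  a_171 = 50
  a_172 = 34;  a_173 = 86;  a_174 = 35;  a_175 = 46;  a_176 = 85;  a_177 = 59
  a_178 = 83;  a_179 = 16;  a_180 = 65;  a_181 = 56;  a_182 = 48;  a_183 = 51
  a_184 = 65;  a_185 = 21;  a_186 = 18;  a_187 = 11;  a_188 = 0;  a_189 = 79
  a_190 = 16;  a_191 = 1;  a_192 = 20;  a_193 = 57;  a_194 = 70;  a_195 = 15
  a_196 = 52;  a_197 = 69;  a_198 = 91;  a_199 = 31;  a_200 = 95;  a_201 = 68
  a_202 = 10;  a_203 = 78;  a_204 = 69;  a_205 = 61;  a_206 = 19;  a_207 = 74
  a_208 = 26;  a_209 = 85;  a_210 = 56;  a_211 = 95;  a_212 = 41;  a_213 = 3
  a_214 = 82;  a_215 = 14;  a_216 = 74;  a_217 = 75;  a_218 = 21;  a_219 = 35
  a_220 = 86;  a_221 = 57;  a_222 = 16;  a_223 = 82;  a_224 = 13;  a_225 = 73
  a_226 = 28;  a_227 = 77;  a_228 = 50;  a_229 = 69;  a_230 = 11;  a_231 = 10
  a_232 = 96;  a_233 = 55;  a_234 = 12;  a_235 = 92;  a_236 = 53;  a_237 = 77
  a_238 = 32;  a_239 = 0;  a_240 = 62;  a_241 = 63;  a_242 = 59;  a_243 = 23
  a_244 = 24;  a_245 = 54;  a_246 = 4;  a_247 = 63;  a_248 = 89;  a_249 = 36
  a_250 = 56;  a_251 = 25;  a_252 = 67;  a_253 = 17;  a_254 = 32;  a_255 = 42
  a_256 = 91;  a_257 = 59;  a_258 = 72;  a_259 = 93;  a_260 = 24;  a_261 = 25
  a_262 = 14;  a_263 = 7;  a_264 = 15;  a_265 = 64;  a_266 = 59;  a_267 = 30
  a_268 = 52;  a_269 = 14;  a_270 = 66;  a_271 = 9;  a_272 = 96;  a_273 = 79
  a_274 = 79;  a_275 = 4;  a_276 = 86;  a_277 = 68;  a_278 = 74;  a_279 = 48
  a_280 = 75;  a_281 = 44;  a_282 = 56;  a_283 = 52;  a_284 = 93;  a_285 = 68
  a_286 = 31;  a_287 = 86;  a_288 = 65;  a_289 = 22;  a_290 = 5;  a_291 = 80
  a_292 = 70;  a_293 = 38;  a_294 = 70;  a_295 = 77;  a_296 = 12;  a_297 = 37
  a_298 = 35;  a_299 = 42;  a_300 = 46;  a_301 = 31;  a_302 = 27;  a_303 = 80
  a_304 = 92;  a_305 = 8;  a_306 = 50;  a_307 = 95;  a_308 = 13;  a_309 = 74
  a_310 = 75;  a_311 = 64;  a_312 = 0;  a_313 = 41;  a_314 = 9;  a_315 = 13
  a_316 = 65;  a_317 = 48;  a_318 = 69;  a_319 = 13;  a_320 = 60;  a_321 = 51
  a_322 = 56;  a_323 = 65;  a_324 = 91;  a_325 = 58;  a_326 = 42;  a_327 = 96
a_328 = 59·96 + 56·42 + 25·58 + 50·91 = 48
a_329 = 59·48 + 56·96 + 25·42 + 50·58 = 33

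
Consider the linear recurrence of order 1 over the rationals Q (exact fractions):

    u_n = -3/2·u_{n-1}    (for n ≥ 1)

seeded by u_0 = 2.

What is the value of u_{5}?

-243/16

u_1 = -3/2·2 = -3
u_2 = -3/2·-3 = 9/2
u_3 = -3/2·9/2 = -27/4
u_4 = -3/2·-27/4 = 81/8
u_5 = -3/2·81/8 = -243/16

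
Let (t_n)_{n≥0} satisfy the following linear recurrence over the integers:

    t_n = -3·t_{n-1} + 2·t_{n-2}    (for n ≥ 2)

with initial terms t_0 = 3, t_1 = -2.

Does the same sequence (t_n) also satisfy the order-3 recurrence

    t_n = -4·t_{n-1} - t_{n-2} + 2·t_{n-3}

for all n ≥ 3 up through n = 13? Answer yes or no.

Terms t_0..t_13: 3, -2, 12, -40, 144, -512, 1824, -6496, 23136, -82400, 293472, -1045216, 3722592, -13258208
n=3: candidate gives -40, actual t_3 = -40 ✓
n=4: candidate gives 144, actual t_4 = 144 ✓
n=5: candidate gives -512, actual t_5 = -512 ✓
n=6: candidate gives 1824, actual t_6 = 1824 ✓
n=7: candidate gives -6496, actual t_7 = -6496 ✓
n=8: candidate gives 23136, actual t_8 = 23136 ✓
n=9: candidate gives -82400, actual t_9 = -82400 ✓
n=10: candidate gives 293472, actual t_10 = 293472 ✓
n=11: candidate gives -1045216, actual t_11 = -1045216 ✓
n=12: candidate gives 3722592, actual t_12 = 3722592 ✓
n=13: candidate gives -13258208, actual t_13 = -13258208 ✓

yes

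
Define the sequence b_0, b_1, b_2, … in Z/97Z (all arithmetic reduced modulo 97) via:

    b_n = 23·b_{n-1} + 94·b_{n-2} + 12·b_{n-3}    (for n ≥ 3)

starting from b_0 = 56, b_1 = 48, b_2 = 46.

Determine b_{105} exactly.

46

b_3 = 23·46 + 94·48 + 12·56 = 34
b_4 = 23·34 + 94·46 + 12·48 = 56
b_5 = 23·56 + 94·34 + 12·46 = 89
b_6 = 23·89 + 94·56 + 12·34 = 56
b_7 = 23·56 + 94·89 + 12·56 = 44
b_8 = 23·44 + 94·56 + 12·89 = 69
b_9 = 23·69 + 94·44 + 12·56 = 90
b_10 = 23·90 + 94·69 + 12·44 = 63
b_11 = 23·63 + 94·90 + 12·69 = 67
b_12 = 23·67 + 94·63 + 12·90 = 7
b_13 = 23·7 + 94·67 + 12·63 = 37
b_14 = 23·37 + 94·7 + 12·67 = 82
b_15 = 23·82 + 94·37 + 12·7 = 16
b_16 = 23·16 + 94·82 + 12·37 = 81
b_17 = 23·81 + 94·16 + 12·82 = 83
b_18 = 23·83 + 94·81 + 12·16 = 15
b_19 = 23·15 + 94·83 + 12·81 = 1
b_20 = 23·1 + 94·15 + 12·83 = 4
b_21 = 23·4 + 94·1 + 12·15 = 75
b_22 = 23·75 + 94·4 + 12·1 = 76
b_23 = 23·76 + 94·75 + 12·4 = 19
b_24 = 23·19 + 94·76 + 12·75 = 42
b_25 = 23·42 + 94·19 + 12·76 = 75
b_26 = 23·75 + 94·42 + 12·19 = 81
b_27 = 23·81 + 94·75 + 12·42 = 8
b_28 = 23·8 + 94·81 + 12·75 = 65
b_29 = 23·65 + 94·8 + 12·81 = 18
b_30 = 23·18 + 94·65 + 12·8 = 24
b_31 = 23·24 + 94·18 + 12·65 = 17
b_32 = 23·17 + 94·24 + 12·18 = 50
b_33 = 23·50 + 94·17 + 12·24 = 29
b_34 = 23·29 + 94·50 + 12·17 = 42
b_35 = 23·42 + 94·29 + 12·50 = 24
b_36 = 23·24 + 94·42 + 12·29 = 95
b_37 = 23·95 + 94·24 + 12·42 = 95
b_38 = 23·95 + 94·95 + 12·24 = 54
b_39 = 23·54 + 94·95 + 12·95 = 60
b_40 = 23·60 + 94·54 + 12·95 = 30
b_41 = 23·30 + 94·60 + 12·54 = 91
b_42 = 23·91 + 94·30 + 12·60 = 7
b_43 = 23·7 + 94·91 + 12·30 = 54
b_44 = 23·54 + 94·7 + 12·91 = 82
b_45 = 23·82 + 94·54 + 12·7 = 62
b_46 = 23·62 + 94·82 + 12·54 = 82
b_47 = 23·82 + 94·62 + 12·82 = 65
b_48 = 23·65 + 94·82 + 12·62 = 53
b_49 = 23·53 + 94·65 + 12·82 = 68
b_50 = 23·68 + 94·53 + 12·65 = 51
b_51 = 23·51 + 94·68 + 12·53 = 53
b_52 = 23·53 + 94·51 + 12·68 = 39
b_53 = 23·39 + 94·53 + 12·51 = 89
b_54 = 23·89 + 94·39 + 12·53 = 44
b_55 = 23·44 + 94·89 + 12·39 = 49
b_56 = 23·49 + 94·44 + 12·89 = 26
b_57 = 23·26 + 94·49 + 12·44 = 9
b_58 = 23·9 + 94·26 + 12·49 = 38
b_59 = 23·38 + 94·9 + 12·26 = 92
b_60 = 23·92 + 94·38 + 12·9 = 73
b_61 = 23·73 + 94·92 + 12·38 = 16
b_62 = 23·16 + 94·73 + 12·92 = 89
b_63 = 23·89 + 94·16 + 12·73 = 62
b_64 = 23·62 + 94·89 + 12·16 = 90
b_65 = 23·90 + 94·62 + 12·89 = 42
b_66 = 23·42 + 94·90 + 12·62 = 82
b_67 = 23·82 + 94·42 + 12·90 = 27
b_68 = 23·27 + 94·82 + 12·42 = 6
b_69 = 23·6 + 94·27 + 12·82 = 71
b_70 = 23·71 + 94·6 + 12·27 = 96
b_71 = 23·96 + 94·71 + 12·6 = 30
b_72 = 23·30 + 94·96 + 12·71 = 90
b_73 = 23·90 + 94·30 + 12·96 = 28
b_74 = 23·28 + 94·90 + 12·30 = 55
b_75 = 23·55 + 94·28 + 12·90 = 30
b_76 = 23·30 + 94·55 + 12·28 = 85
b_77 = 23·85 + 94·30 + 12·55 = 3
b_78 = 23·3 + 94·85 + 12·30 = 77
b_79 = 23·77 + 94·3 + 12·85 = 66
b_80 = 23·66 + 94·77 + 12·3 = 62
b_81 = 23·62 + 94·66 + 12·77 = 18
b_82 = 23·18 + 94·62 + 12·66 = 50
b_83 = 23·50 + 94·18 + 12·62 = 94
b_84 = 23·94 + 94·50 + 12·18 = 94
b_85 = 23·94 + 94·94 + 12·50 = 55
b_86 = 23·55 + 94·94 + 12·94 = 74
b_87 = 23·74 + 94·55 + 12·94 = 46
b_88 = 23·46 + 94·74 + 12·55 = 41
b_89 = 23·41 + 94·46 + 12·74 = 44
b_90 = 23·44 + 94·41 + 12·46 = 83
b_91 = 23·83 + 94·44 + 12·41 = 38
b_92 = 23·38 + 94·83 + 12·44 = 86
b_93 = 23·86 + 94·38 + 12·83 = 47
b_94 = 23·47 + 94·86 + 12·38 = 18
b_95 = 23·18 + 94·47 + 12·86 = 44
b_96 = 23·44 + 94·18 + 12·47 = 67
b_97 = 23·67 + 94·44 + 12·18 = 73
b_98 = 23·73 + 94·67 + 12·44 = 66
b_99 = 23·66 + 94·73 + 12·67 = 66
b_100 = 23·66 + 94·66 + 12·73 = 62
b_101 = 23·62 + 94·66 + 12·66 = 80
b_102 = 23·80 + 94·62 + 12·66 = 21
b_103 = 23·21 + 94·80 + 12·62 = 17
b_104 = 23·17 + 94·21 + 12·80 = 27
b_105 = 23·27 + 94·17 + 12·21 = 46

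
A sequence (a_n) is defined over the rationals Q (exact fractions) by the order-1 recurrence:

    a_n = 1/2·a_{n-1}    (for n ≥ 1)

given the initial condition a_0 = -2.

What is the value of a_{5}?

a_1 = 1/2·-2 = -1
a_2 = 1/2·-1 = -1/2
a_3 = 1/2·-1/2 = -1/4
a_4 = 1/2·-1/4 = -1/8
a_5 = 1/2·-1/8 = -1/16

-1/16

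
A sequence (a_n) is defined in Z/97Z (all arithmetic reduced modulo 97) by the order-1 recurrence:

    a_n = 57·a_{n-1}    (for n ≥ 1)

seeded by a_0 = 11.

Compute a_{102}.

a_1 = 57·11 = 45
a_2 = 57·45 = 43
a_3 = 57·43 = 26
a_4 = 57·26 = 27
a_5 = 57·27 = 84
a_6 = 57·84 = 35
a_7 = 57·35 = 55
a_8 = 57·55 = 31
a_9 = 57·31 = 21
a_10 = 57·21 = 33
a_11 = 57·33 = 38
a_12 = 57·38 = 32
a_13 = 57·32 = 78
a_14 = 57·78 = 81
a_15 = 57·81 = 58
a_16 = 57·58 = 8
a_17 = 57·8 = 68
a_18 = 57·68 = 93
a_19 = 57·93 = 63
a_20 = 57·63 = 2
a_21 = 57·2 = 17
a_22 = 57·17 = 96
a_23 = 57·96 = 40
a_24 = 57·40 = 49
a_25 = 57·49 = 77
a_26 = 57·77 = 24
a_27 = 57·24 = 10
a_28 = 57·10 = 85
a_29 = 57·85 = 92
a_30 = 57·92 = 6
a_31 = 57·6 = 51
a_32 = 57·51 = 94
a_33 = 57·94 = 23
a_34 = 57·23 = 50
a_35 = 57·50 = 37
a_36 = 57·37 = 72
a_37 = 57·72 = 30
a_38 = 57·30 = 61
a_39 = 57·61 = 82
a_40 = 57·82 = 18
a_41 = 57·18 = 56
a_42 = 57·56 = 88
a_43 = 57·88 = 69
a_44 = 57·69 = 53
a_45 = 57·53 = 14
a_46 = 57·14 = 22
a_47 = 57·22 = 90
a_48 = 57·90 = 86
a_49 = 57·86 = 52
a_50 = 57·52 = 54
a_51 = 57·54 = 71
a_52 = 57·71 = 70
a_53 = 57·70 = 13
a_54 = 57·13 = 62
a_55 = 57·62 = 42
a_56 = 57·42 = 66
a_57 = 57·66 = 76
a_58 = 57·76 = 64
a_59 = 57·64 = 59
a_60 = 57·59 = 65
a_61 = 57·65 = 19
a_62 = 57·19 = 16
a_63 = 57·16 = 39
a_64 = 57·39 = 89
a_65 = 57·89 = 29
a_66 = 57·29 = 4
a_67 = 57·4 = 34
a_68 = 57·34 = 95
a_69 = 57·95 = 80
a_70 = 57·80 = 1
a_71 = 57·1 = 57
a_72 = 57·57 = 48
a_73 = 57·48 = 20
a_74 = 57·20 = 73
a_75 = 57·73 = 87
a_76 = 57·87 = 12
a_77 = 57·12 = 5
a_78 = 57·5 = 91
a_79 = 57·91 = 46
a_80 = 57·46 = 3
a_81 = 57·3 = 74
a_82 = 57·74 = 47
a_83 = 57·47 = 60
a_84 = 57·60 = 25
a_85 = 57·25 = 67
a_86 = 57·67 = 36
a_87 = 57·36 = 15
a_88 = 57·15 = 79
a_89 = 57·79 = 41
a_90 = 57·41 = 9
a_91 = 57·9 = 28
a_92 = 57·28 = 44
a_93 = 57·44 = 83
a_94 = 57·83 = 75
a_95 = 57·75 = 7
a_96 = 57·7 = 11
a_97 = 57·11 = 45
a_98 = 57·45 = 43
a_99 = 57·43 = 26
a_100 = 57·26 = 27
a_101 = 57·27 = 84
a_102 = 57·84 = 35

35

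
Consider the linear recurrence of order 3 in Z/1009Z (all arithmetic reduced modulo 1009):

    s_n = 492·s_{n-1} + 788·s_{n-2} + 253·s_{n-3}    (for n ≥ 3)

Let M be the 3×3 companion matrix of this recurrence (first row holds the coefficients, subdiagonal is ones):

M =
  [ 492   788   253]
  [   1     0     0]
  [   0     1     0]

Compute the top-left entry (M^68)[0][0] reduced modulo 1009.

519

(M^68)[0][0] is the top entry after applying M 68 times to the unit state (1, 0, 0). Equivalently it is h_{70} for the auxiliary sequence (h_n) obeying the same recurrence with h_2 = 1 and h_i = 0 for 0 ≤ i < 2:
h_3 = 492·1 + 788·0 + 253·0 = 492
h_4 = 492·492 + 788·1 + 253·0 = 692
h_5 = 492·692 + 788·492 + 253·1 = 924
h_6 = 492·924 + 788·692 + 253·492 = 354
h_7 = 492·354 + 788·924 + 253·692 = 753
h_8 = 492·753 + 788·354 + 253·924 = 325
h_9 = 492·325 + 788·753 + 253·354 = 311
h_10 = 492·311 + 788·325 + 253·753 = 275
h_11 = 492·275 + 788·311 + 253·325 = 471
h_12 = 492·471 + 788·275 + 253·311 = 417
h_13 = 492·417 + 788·471 + 253·275 = 127
h_14 = 492·127 + 788·417 + 253·471 = 698
h_15 = 492·698 + 788·127 + 253·417 = 97
h_16 = 492·97 + 788·698 + 253·127 = 263
h_17 = 492·263 + 788·97 + 253·698 = 15
h_18 = 492·15 + 788·263 + 253·97 = 32
h_19 = 492·32 + 788·15 + 253·263 = 266
h_20 = 492·266 + 788·32 + 253·15 = 461
h_21 = 492·461 + 788·266 + 253·32 = 556
h_22 = 492·556 + 788·461 + 253·266 = 845
h_23 = 492·845 + 788·556 + 253·461 = 852
h_24 = 492·852 + 788·845 + 253·556 = 786
h_25 = 492·786 + 788·852 + 253·845 = 533
h_26 = 492·533 + 788·786 + 253·852 = 377
h_27 = 492·377 + 788·533 + 253·786 = 173
h_28 = 492·173 + 788·377 + 253·533 = 433
h_29 = 492·433 + 788·173 + 253·377 = 781
h_30 = 492·781 + 788·433 + 253·173 = 367
h_31 = 492·367 + 788·781 + 253·433 = 468
h_32 = 492·468 + 788·367 + 253·781 = 655
h_33 = 492·655 + 788·468 + 253·367 = 911
h_34 = 492·911 + 788·655 + 253·468 = 99
h_35 = 492·99 + 788·911 + 253·655 = 984
h_36 = 492·984 + 788·99 + 253·911 = 558
h_37 = 492·558 + 788·984 + 253·99 = 390
h_38 = 492·390 + 788·558 + 253·984 = 688
h_39 = 492·688 + 788·390 + 253·558 = 979
h_40 = 492·979 + 788·688 + 253·390 = 474
h_41 = 492·474 + 788·979 + 253·688 = 212
h_42 = 492·212 + 788·474 + 253·979 = 32
h_43 = 492·32 + 788·212 + 253·474 = 22
h_44 = 492·22 + 788·32 + 253·212 = 884
h_45 = 492·884 + 788·22 + 253·32 = 256
h_46 = 492·256 + 788·884 + 253·22 = 730
h_47 = 492·730 + 788·256 + 253·884 = 547
h_48 = 492·547 + 788·730 + 253·256 = 23
h_49 = 492·23 + 788·547 + 253·730 = 453
h_50 = 492·453 + 788·23 + 253·547 = 7
h_51 = 492·7 + 788·453 + 253·23 = 969
h_52 = 492·969 + 788·7 + 253·453 = 554
h_53 = 492·554 + 788·969 + 253·7 = 659
h_54 = 492·659 + 788·554 + 253·969 = 973
h_55 = 492·973 + 788·659 + 253·554 = 18
h_56 = 492·18 + 788·973 + 253·659 = 910
h_57 = 492·910 + 788·18 + 253·973 = 764
h_58 = 492·764 + 788·910 + 253·18 = 739
h_59 = 492·739 + 788·764 + 253·910 = 185
h_60 = 492·185 + 788·739 + 253·764 = 922
h_61 = 492·922 + 788·185 + 253·739 = 360
h_62 = 492·360 + 788·922 + 253·185 = 992
h_63 = 492·992 + 788·360 + 253·922 = 46
h_64 = 492·46 + 788·992 + 253·360 = 425
h_65 = 492·425 + 788·46 + 253·992 = 905
h_66 = 492·905 + 788·425 + 253·46 = 742
h_67 = 492·742 + 788·905 + 253·425 = 154
h_68 = 492·154 + 788·742 + 253·905 = 500
h_69 = 492·500 + 788·154 + 253·742 = 128
h_70 = 492·128 + 788·500 + 253·154 = 519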